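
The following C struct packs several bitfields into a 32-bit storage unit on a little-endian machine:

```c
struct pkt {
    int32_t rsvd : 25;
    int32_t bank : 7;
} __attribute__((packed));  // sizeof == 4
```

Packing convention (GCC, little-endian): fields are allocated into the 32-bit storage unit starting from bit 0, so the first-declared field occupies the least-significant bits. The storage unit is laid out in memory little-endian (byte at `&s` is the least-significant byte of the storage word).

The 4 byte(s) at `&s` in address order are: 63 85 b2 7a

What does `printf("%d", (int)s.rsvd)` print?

11699555

[0]=0x63 [1]=0x85 [2]=0xb2 [3]=0x7a (little-endian) → word 0x7ab28563
rsvd:25 @ bit 0 → (0x7ab28563>>0)&0x1ffffff = 0xb28563  ←
bank:7 @ bit 25 → (0x7ab28563>>25)&0x7f = 0x3d
rsvd signed 25b, MSB=0: value = 11699555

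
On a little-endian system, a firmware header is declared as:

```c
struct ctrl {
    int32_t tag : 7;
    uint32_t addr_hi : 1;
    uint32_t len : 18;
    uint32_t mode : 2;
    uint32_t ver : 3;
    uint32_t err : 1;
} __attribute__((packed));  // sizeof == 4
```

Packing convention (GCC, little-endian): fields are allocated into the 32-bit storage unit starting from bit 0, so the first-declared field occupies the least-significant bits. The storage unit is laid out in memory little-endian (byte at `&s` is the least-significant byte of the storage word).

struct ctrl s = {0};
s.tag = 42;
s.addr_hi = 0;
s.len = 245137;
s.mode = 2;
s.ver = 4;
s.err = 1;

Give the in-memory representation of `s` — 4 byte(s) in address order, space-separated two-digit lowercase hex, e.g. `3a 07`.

2a 91 bd cb

tag:7 = 42 → 0x2a << 0 → word 0x0000002a
addr_hi:1 = 0 → 0x0 << 7 → word 0x0000002a
len:18 = 245137 → 0x3bd91 << 8 → word 0x03bd912a
mode:2 = 2 → 0x2 << 26 → word 0x0bbd912a
ver:3 = 4 → 0x4 << 28 → word 0x4bbd912a
err:1 = 1 → 0x1 << 31 → word 0xcbbd912a
word = 0xcbbd912a → little-endian bytes:
  [0]=0x2a  [1]=0x91  [2]=0xbd  [3]=0xcb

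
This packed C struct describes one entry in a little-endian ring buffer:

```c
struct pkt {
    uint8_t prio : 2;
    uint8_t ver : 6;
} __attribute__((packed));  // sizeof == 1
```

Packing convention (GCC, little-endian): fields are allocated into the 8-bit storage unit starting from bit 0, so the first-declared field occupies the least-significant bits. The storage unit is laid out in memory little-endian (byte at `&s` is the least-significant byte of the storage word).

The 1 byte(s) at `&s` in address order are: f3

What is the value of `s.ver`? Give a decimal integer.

[0]=0xf3 (little-endian) → word 0xf3
prio:2 @ bit 0 → (0xf3>>0)&0x3 = 0x3
ver:6 @ bit 2 → (0xf3>>2)&0x3f = 0x3c  ←

60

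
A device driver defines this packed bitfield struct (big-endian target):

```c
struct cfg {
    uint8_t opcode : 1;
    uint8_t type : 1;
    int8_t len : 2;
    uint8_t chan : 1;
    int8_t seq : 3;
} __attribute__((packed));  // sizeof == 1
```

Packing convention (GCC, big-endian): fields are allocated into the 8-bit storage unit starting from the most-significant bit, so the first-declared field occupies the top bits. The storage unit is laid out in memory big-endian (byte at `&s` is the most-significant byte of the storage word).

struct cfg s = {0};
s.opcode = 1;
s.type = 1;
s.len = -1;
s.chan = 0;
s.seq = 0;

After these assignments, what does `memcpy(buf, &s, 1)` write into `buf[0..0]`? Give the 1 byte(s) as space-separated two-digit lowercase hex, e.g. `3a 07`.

opcode:1 = 1 → 0x1 << 7 → word 0x80
type:1 = 1 → 0x1 << 6 → word 0xc0
len:2 = -1 → 0x3 << 4 → word 0xf0
chan:1 = 0 → 0x0 << 3 → word 0xf0
seq:3 = 0 → 0x0 << 0 → word 0xf0
word = 0xf0 → big-endian bytes:
  [0]=0xf0

f0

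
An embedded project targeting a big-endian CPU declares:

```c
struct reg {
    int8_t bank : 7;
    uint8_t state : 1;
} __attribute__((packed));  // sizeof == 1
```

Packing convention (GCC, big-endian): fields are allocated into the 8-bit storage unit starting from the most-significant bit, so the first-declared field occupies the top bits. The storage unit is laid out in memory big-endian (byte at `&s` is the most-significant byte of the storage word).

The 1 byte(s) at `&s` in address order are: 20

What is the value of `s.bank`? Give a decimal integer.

16

[0]=0x20 (big-endian) → word 0x20
bank [1+:7] = (word>>1) & 0x7f = 16  ←
state [0+:1] = (word>>0) & 0x1 = 0
bank signed 7b, MSB=0: value = 16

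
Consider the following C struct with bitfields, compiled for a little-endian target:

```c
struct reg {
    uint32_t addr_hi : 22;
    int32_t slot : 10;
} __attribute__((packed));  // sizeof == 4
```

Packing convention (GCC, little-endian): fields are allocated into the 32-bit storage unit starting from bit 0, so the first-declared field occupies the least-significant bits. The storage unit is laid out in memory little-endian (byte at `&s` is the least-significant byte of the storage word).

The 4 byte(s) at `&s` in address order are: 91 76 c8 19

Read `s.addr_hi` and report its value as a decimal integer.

[0]=0x91 [1]=0x76 [2]=0xc8 [3]=0x19 (little-endian) → word 0x19c87691
addr_hi [0+:22] = (word>>0) & 0x3fffff = 554641  ←
slot [22+:10] = (word>>22) & 0x3ff = 103

554641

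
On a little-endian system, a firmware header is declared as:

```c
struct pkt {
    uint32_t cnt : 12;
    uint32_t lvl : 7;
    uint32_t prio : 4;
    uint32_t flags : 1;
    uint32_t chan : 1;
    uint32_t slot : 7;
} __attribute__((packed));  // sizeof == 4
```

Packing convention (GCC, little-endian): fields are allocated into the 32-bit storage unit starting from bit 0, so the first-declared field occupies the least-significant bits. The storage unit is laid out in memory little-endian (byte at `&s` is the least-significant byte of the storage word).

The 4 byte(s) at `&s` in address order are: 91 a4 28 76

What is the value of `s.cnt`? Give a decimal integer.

[0]=0x91 [1]=0xa4 [2]=0x28 [3]=0x76 (little-endian) → word 0x7628a491
cnt:12 @ bit 0 → (0x7628a491>>0)&0xfff = 0x491  ←
lvl:7 @ bit 12 → (0x7628a491>>12)&0x7f = 0xa
prio:4 @ bit 19 → (0x7628a491>>19)&0xf = 0x5
flags:1 @ bit 23 → (0x7628a491>>23)&0x1 = 0x0
chan:1 @ bit 24 → (0x7628a491>>24)&0x1 = 0x0
slot:7 @ bit 25 → (0x7628a491>>25)&0x7f = 0x3b

1169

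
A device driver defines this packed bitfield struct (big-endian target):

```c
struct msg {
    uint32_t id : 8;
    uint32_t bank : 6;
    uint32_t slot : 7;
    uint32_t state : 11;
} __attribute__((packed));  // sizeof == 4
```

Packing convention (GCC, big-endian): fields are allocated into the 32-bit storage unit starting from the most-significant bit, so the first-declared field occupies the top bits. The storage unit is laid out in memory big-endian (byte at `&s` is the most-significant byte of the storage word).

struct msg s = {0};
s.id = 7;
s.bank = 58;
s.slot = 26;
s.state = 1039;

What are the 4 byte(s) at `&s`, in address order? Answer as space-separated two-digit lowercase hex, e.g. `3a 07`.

[24+:8] id=7 & 0xff = 0x7; word=0x07000000
[18+:6] bank=58 & 0x3f = 0x3a; word=0x07e80000
[11+:7] slot=26 & 0x7f = 0x1a; word=0x07e8d000
[0+:11] state=1039 & 0x7ff = 0x40f; word=0x07e8d40f
word = 0x07e8d40f → big-endian bytes:
  [0]=0x07  [1]=0xe8  [2]=0xd4  [3]=0x0f

07 e8 d4 0f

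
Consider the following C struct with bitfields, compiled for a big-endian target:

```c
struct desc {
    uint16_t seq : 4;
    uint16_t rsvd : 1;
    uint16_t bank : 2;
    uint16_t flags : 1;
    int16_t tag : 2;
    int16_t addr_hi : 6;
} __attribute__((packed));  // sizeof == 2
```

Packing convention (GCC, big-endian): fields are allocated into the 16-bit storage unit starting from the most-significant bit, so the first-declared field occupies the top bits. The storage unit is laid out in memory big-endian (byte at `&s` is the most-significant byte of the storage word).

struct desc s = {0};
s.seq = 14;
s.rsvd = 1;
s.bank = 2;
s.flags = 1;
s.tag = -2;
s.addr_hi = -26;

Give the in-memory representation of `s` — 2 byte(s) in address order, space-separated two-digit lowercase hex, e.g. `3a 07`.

[12+:4] seq=14 & 0xf = 0xe; word=0xe000
[11+:1] rsvd=1 & 0x1 = 0x1; word=0xe800
[9+:2] bank=2 & 0x3 = 0x2; word=0xec00
[8+:1] flags=1 & 0x1 = 0x1; word=0xed00
[6+:2] tag=-2 & 0x3 = 0x2; word=0xed80
[0+:6] addr_hi=-26 & 0x3f = 0x26; word=0xeda6
word = 0xeda6 → big-endian bytes:
  [0]=0xed  [1]=0xa6

ed a6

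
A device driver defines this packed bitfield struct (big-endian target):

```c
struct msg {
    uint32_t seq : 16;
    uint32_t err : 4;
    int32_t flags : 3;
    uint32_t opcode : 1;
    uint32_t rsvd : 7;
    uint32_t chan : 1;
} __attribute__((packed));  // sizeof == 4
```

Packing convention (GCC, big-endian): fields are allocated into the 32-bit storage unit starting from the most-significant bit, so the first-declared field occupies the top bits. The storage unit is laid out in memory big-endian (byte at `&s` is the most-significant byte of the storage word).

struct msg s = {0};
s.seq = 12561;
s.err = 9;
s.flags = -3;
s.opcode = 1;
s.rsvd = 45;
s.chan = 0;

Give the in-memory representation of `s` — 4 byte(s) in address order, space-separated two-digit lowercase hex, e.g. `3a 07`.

31 11 9b 5a

seq:16 = 12561 → 0x3111 << 16 → word 0x31110000
err:4 = 9 → 0x9 << 12 → word 0x31119000
flags:3 = -3 → 0x5 << 9 → word 0x31119a00
opcode:1 = 1 → 0x1 << 8 → word 0x31119b00
rsvd:7 = 45 → 0x2d << 1 → word 0x31119b5a
chan:1 = 0 → 0x0 << 0 → word 0x31119b5a
word = 0x31119b5a → big-endian bytes:
  [0]=0x31  [1]=0x11  [2]=0x9b  [3]=0x5a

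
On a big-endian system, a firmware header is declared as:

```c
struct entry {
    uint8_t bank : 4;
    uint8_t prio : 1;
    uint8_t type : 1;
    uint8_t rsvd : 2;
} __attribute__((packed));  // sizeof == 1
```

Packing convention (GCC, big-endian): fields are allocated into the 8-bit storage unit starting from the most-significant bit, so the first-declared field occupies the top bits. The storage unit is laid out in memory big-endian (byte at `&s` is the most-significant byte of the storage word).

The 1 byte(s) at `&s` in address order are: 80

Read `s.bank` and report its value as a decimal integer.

8

[0]=0x80 (big-endian) → word 0x80
bank:4 @ bit 4 → (0x80>>4)&0xf = 0x8  ←
prio:1 @ bit 3 → (0x80>>3)&0x1 = 0x0
type:1 @ bit 2 → (0x80>>2)&0x1 = 0x0
rsvd:2 @ bit 0 → (0x80>>0)&0x3 = 0x0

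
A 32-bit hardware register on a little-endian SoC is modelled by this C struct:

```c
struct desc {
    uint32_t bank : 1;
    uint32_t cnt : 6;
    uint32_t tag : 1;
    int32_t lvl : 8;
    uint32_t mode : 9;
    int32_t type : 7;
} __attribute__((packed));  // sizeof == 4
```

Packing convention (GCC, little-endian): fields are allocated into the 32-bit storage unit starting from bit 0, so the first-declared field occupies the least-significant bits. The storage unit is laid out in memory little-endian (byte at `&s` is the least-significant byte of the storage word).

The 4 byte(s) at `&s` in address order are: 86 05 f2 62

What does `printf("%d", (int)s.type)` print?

49

[0]=0x86 [1]=0x05 [2]=0xf2 [3]=0x62 (little-endian) → word 0x62f20586
bank:1 @ bit 0 → (0x62f20586>>0)&0x1 = 0x0
cnt:6 @ bit 1 → (0x62f20586>>1)&0x3f = 0x3
tag:1 @ bit 7 → (0x62f20586>>7)&0x1 = 0x1
lvl:8 @ bit 8 → (0x62f20586>>8)&0xff = 0x5
mode:9 @ bit 16 → (0x62f20586>>16)&0x1ff = 0xf2
type:7 @ bit 25 → (0x62f20586>>25)&0x7f = 0x31  ←
type signed 7b, MSB=0: value = 49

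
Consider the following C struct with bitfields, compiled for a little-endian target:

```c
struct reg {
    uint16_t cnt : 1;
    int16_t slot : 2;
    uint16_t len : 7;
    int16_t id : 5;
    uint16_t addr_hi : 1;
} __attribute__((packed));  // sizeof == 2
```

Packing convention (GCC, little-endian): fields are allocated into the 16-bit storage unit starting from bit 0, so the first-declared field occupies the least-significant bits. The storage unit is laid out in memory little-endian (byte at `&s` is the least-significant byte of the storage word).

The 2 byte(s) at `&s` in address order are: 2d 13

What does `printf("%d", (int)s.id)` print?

4

[0]=0x2d [1]=0x13 (little-endian) → word 0x132d
cnt:1 @ bit 0 → (0x132d>>0)&0x1 = 0x1
slot:2 @ bit 1 → (0x132d>>1)&0x3 = 0x2
len:7 @ bit 3 → (0x132d>>3)&0x7f = 0x65
id:5 @ bit 10 → (0x132d>>10)&0x1f = 0x4  ←
addr_hi:1 @ bit 15 → (0x132d>>15)&0x1 = 0x0
id signed 5b, MSB=0: value = 4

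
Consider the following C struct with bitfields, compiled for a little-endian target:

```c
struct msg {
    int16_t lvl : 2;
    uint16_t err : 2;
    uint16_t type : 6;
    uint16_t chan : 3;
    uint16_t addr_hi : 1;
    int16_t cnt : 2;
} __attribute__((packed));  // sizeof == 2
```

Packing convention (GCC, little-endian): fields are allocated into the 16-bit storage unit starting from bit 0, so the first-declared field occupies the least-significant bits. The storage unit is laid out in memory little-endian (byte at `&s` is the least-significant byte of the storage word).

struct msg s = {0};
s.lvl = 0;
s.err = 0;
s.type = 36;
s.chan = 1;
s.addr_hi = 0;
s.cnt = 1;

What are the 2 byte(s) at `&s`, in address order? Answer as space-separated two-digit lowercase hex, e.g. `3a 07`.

40 46

lvl (2b) val=0 bits=0x0 at bit 0: 0x0000
err (2b) val=0 bits=0x0 at bit 2: 0x0000
type (6b) val=36 bits=0x24 at bit 4: 0x0240
chan (3b) val=1 bits=0x1 at bit 10: 0x0640
addr_hi (1b) val=0 bits=0x0 at bit 13: 0x0640
cnt (2b) val=1 bits=0x1 at bit 14: 0x4640
word = 0x4640 → little-endian bytes:
  [0]=0x40  [1]=0x46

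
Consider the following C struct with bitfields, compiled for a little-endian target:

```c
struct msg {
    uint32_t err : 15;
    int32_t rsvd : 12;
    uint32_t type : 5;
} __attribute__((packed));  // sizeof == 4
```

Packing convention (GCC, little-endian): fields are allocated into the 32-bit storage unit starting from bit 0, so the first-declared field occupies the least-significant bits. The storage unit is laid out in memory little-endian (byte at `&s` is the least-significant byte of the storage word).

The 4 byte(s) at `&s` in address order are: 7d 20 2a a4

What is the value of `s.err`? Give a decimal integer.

[0]=0x7d [1]=0x20 [2]=0x2a [3]=0xa4 (little-endian) → word 0xa42a207d
err [0+:15] = (word>>0) & 0x7fff = 8317  ←
rsvd [15+:12] = (word>>15) & 0xfff = 2132
type [27+:5] = (word>>27) & 0x1f = 20

8317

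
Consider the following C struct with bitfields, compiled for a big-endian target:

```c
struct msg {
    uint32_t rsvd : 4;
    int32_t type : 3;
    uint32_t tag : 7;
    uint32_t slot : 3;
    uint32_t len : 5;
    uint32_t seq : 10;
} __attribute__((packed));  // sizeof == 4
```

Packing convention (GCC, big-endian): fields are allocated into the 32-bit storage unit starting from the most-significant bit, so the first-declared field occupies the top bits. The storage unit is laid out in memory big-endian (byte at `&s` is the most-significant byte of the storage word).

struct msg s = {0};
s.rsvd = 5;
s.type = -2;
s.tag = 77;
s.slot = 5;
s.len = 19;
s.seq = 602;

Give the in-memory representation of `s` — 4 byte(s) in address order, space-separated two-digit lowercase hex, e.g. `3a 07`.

5d 36 ce 5a

rsvd (4b) val=5 bits=0x5 at bit 28: 0x50000000
type (3b) val=-2 bits=0x6 at bit 25: 0x5c000000
tag (7b) val=77 bits=0x4d at bit 18: 0x5d340000
slot (3b) val=5 bits=0x5 at bit 15: 0x5d368000
len (5b) val=19 bits=0x13 at bit 10: 0x5d36cc00
seq (10b) val=602 bits=0x25a at bit 0: 0x5d36ce5a
word = 0x5d36ce5a → big-endian bytes:
  [0]=0x5d  [1]=0x36  [2]=0xce  [3]=0x5a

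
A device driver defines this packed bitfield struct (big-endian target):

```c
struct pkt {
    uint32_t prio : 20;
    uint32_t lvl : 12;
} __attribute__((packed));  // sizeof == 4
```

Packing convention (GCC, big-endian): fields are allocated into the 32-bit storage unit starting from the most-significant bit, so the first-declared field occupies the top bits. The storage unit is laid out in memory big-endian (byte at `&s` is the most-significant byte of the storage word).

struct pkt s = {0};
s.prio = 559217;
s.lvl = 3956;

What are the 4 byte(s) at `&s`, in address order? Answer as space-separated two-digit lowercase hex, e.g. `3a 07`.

88 87 1f 74

prio:20 = 559217 → 0x88871 << 12 → word 0x88871000
lvl:12 = 3956 → 0xf74 << 0 → word 0x88871f74
word = 0x88871f74 → big-endian bytes:
  [0]=0x88  [1]=0x87  [2]=0x1f  [3]=0x74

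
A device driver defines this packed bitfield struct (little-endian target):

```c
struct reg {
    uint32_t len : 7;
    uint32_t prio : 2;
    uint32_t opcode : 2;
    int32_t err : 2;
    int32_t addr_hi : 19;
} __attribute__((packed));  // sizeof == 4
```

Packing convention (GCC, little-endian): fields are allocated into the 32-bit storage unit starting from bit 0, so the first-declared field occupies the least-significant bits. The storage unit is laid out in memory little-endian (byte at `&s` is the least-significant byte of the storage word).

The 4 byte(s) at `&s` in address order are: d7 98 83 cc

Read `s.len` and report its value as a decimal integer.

87

[0]=0xd7 [1]=0x98 [2]=0x83 [3]=0xcc (little-endian) → word 0xcc8398d7
len:7 @ bit 0 → (0xcc8398d7>>0)&0x7f = 0x57  ←
prio:2 @ bit 7 → (0xcc8398d7>>7)&0x3 = 0x1
opcode:2 @ bit 9 → (0xcc8398d7>>9)&0x3 = 0x0
err:2 @ bit 11 → (0xcc8398d7>>11)&0x3 = 0x3
addr_hi:19 @ bit 13 → (0xcc8398d7>>13)&0x7ffff = 0x6641c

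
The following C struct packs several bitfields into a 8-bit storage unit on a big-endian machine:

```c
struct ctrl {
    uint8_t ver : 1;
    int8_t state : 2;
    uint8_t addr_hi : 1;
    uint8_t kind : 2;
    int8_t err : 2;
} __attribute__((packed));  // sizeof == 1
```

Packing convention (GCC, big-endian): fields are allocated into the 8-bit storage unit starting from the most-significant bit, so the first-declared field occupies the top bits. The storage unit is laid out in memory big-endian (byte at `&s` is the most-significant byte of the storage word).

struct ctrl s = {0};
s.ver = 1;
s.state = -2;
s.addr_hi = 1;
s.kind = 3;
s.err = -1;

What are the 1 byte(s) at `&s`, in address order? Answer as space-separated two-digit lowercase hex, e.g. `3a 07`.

df

[7+:1] ver=1 & 0x1 = 0x1; word=0x80
[5+:2] state=-2 & 0x3 = 0x2; word=0xc0
[4+:1] addr_hi=1 & 0x1 = 0x1; word=0xd0
[2+:2] kind=3 & 0x3 = 0x3; word=0xdc
[0+:2] err=-1 & 0x3 = 0x3; word=0xdf
word = 0xdf → big-endian bytes:
  [0]=0xdf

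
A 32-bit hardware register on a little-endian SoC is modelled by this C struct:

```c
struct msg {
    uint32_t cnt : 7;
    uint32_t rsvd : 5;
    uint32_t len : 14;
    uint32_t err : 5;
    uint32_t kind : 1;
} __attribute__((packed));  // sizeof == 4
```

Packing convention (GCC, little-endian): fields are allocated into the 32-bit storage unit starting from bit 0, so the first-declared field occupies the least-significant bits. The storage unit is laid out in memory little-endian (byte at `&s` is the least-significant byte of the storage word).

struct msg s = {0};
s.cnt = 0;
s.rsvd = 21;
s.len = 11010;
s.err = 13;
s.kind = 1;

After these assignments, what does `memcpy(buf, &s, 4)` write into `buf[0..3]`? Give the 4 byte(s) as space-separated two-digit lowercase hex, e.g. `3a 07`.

[0+:7] cnt=0 & 0x7f = 0x0; word=0x00000000
[7+:5] rsvd=21 & 0x1f = 0x15; word=0x00000a80
[12+:14] len=11010 & 0x3fff = 0x2b02; word=0x02b02a80
[26+:5] err=13 & 0x1f = 0xd; word=0x36b02a80
[31+:1] kind=1 & 0x1 = 0x1; word=0xb6b02a80
word = 0xb6b02a80 → little-endian bytes:
  [0]=0x80  [1]=0x2a  [2]=0xb0  [3]=0xb6

80 2a b0 b6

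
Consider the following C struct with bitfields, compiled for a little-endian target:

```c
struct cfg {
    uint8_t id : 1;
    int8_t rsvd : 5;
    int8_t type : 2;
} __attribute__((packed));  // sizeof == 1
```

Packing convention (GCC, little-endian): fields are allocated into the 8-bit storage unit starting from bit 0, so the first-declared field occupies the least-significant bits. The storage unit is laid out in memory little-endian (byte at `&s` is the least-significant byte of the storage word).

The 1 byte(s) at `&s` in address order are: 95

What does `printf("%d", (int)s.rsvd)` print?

[0]=0x95 (little-endian) → word 0x95
id:1 @ bit 0 → (0x95>>0)&0x1 = 0x1
rsvd:5 @ bit 1 → (0x95>>1)&0x1f = 0xa  ←
type:2 @ bit 6 → (0x95>>6)&0x3 = 0x2
rsvd signed 5b, MSB=0: value = 10

10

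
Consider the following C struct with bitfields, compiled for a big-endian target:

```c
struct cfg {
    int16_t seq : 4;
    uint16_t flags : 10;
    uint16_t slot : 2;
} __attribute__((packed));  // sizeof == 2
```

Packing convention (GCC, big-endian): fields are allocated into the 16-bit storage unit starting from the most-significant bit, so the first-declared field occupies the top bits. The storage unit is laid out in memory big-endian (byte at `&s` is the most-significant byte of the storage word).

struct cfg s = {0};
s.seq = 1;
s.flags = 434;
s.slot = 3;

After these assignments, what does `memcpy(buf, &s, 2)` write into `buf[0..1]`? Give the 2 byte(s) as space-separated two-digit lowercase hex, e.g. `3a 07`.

16 cb

seq (4b) val=1 bits=0x1 at bit 12: 0x1000
flags (10b) val=434 bits=0x1b2 at bit 2: 0x16c8
slot (2b) val=3 bits=0x3 at bit 0: 0x16cb
word = 0x16cb → big-endian bytes:
  [0]=0x16  [1]=0xcb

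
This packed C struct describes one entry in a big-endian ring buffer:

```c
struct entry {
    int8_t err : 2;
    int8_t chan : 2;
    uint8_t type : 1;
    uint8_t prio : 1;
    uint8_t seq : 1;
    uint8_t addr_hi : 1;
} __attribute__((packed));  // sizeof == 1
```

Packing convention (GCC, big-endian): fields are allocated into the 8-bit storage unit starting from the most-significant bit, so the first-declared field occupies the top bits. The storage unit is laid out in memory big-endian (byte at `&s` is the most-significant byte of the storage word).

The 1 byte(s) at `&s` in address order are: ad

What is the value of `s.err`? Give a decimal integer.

-2

[0]=0xad (big-endian) → word 0xad
err [6+:2] = (word>>6) & 0x3 = 2  ←
chan [4+:2] = (word>>4) & 0x3 = 2
type [3+:1] = (word>>3) & 0x1 = 1
prio [2+:1] = (word>>2) & 0x1 = 1
seq [1+:1] = (word>>1) & 0x1 = 0
addr_hi [0+:1] = (word>>0) & 0x1 = 1
err signed 2b, MSB=1: 2 - 4 = -2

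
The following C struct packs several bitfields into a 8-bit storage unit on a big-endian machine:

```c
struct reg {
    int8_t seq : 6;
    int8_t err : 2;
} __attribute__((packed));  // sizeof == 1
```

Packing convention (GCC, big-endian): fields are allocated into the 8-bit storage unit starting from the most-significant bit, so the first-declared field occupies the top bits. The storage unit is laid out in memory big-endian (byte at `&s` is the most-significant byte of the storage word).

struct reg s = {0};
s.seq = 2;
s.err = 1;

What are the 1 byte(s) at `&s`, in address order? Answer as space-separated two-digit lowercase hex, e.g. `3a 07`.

seq:6 = 2 → 0x2 << 2 → word 0x08
err:2 = 1 → 0x1 << 0 → word 0x09
word = 0x09 → big-endian bytes:
  [0]=0x09

09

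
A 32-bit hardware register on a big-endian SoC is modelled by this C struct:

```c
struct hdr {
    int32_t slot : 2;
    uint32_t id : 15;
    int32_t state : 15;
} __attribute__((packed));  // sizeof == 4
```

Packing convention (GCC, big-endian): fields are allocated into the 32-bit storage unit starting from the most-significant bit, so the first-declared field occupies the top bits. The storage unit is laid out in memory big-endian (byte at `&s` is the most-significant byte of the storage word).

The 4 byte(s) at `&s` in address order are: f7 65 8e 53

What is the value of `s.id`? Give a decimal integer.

28363

[0]=0xf7 [1]=0x65 [2]=0x8e [3]=0x53 (big-endian) → word 0xf7658e53
slot [30+:2] = (word>>30) & 0x3 = 3
id [15+:15] = (word>>15) & 0x7fff = 28363  ←
state [0+:15] = (word>>0) & 0x7fff = 3667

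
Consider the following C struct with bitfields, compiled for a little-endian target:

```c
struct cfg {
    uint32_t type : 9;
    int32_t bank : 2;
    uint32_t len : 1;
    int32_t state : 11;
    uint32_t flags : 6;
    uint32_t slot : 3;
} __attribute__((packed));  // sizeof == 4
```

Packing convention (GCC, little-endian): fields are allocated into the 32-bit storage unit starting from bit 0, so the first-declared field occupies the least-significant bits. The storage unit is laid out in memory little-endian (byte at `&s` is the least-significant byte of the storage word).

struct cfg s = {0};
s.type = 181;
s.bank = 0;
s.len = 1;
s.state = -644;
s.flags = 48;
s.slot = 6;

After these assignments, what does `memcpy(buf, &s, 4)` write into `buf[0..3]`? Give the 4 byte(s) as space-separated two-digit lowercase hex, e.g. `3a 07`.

b5 c8 57 d8

type (9b) val=181 bits=0xb5 at bit 0: 0x000000b5
bank (2b) val=0 bits=0x0 at bit 9: 0x000000b5
len (1b) val=1 bits=0x1 at bit 11: 0x000008b5
state (11b) val=-644 bits=0x57c at bit 12: 0x0057c8b5
flags (6b) val=48 bits=0x30 at bit 23: 0x1857c8b5
slot (3b) val=6 bits=0x6 at bit 29: 0xd857c8b5
word = 0xd857c8b5 → little-endian bytes:
  [0]=0xb5  [1]=0xc8  [2]=0x57  [3]=0xd8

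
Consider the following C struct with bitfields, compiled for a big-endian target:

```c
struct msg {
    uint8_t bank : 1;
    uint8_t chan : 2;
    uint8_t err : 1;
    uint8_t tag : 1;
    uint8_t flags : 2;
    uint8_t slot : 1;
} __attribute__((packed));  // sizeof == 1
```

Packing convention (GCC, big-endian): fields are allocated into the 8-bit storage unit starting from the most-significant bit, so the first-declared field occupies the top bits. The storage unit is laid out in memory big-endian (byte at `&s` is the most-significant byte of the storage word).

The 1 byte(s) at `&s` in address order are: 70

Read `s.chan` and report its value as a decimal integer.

3

[0]=0x70 (big-endian) → word 0x70
bank [7+:1] = (word>>7) & 0x1 = 0
chan [5+:2] = (word>>5) & 0x3 = 3  ←
err [4+:1] = (word>>4) & 0x1 = 1
tag [3+:1] = (word>>3) & 0x1 = 0
flags [1+:2] = (word>>1) & 0x3 = 0
slot [0+:1] = (word>>0) & 0x1 = 0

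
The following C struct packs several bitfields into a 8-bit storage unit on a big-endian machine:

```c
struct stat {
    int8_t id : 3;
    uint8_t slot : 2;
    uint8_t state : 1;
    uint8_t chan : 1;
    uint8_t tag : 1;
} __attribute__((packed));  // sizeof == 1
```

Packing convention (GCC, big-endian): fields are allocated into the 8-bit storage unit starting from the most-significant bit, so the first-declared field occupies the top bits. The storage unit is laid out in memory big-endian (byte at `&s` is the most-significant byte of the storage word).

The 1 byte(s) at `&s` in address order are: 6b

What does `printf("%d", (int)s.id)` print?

3

[0]=0x6b (big-endian) → word 0x6b
id:3 @ bit 5 → (0x6b>>5)&0x7 = 0x3  ←
slot:2 @ bit 3 → (0x6b>>3)&0x3 = 0x1
state:1 @ bit 2 → (0x6b>>2)&0x1 = 0x0
chan:1 @ bit 1 → (0x6b>>1)&0x1 = 0x1
tag:1 @ bit 0 → (0x6b>>0)&0x1 = 0x1
id signed 3b, MSB=0: value = 3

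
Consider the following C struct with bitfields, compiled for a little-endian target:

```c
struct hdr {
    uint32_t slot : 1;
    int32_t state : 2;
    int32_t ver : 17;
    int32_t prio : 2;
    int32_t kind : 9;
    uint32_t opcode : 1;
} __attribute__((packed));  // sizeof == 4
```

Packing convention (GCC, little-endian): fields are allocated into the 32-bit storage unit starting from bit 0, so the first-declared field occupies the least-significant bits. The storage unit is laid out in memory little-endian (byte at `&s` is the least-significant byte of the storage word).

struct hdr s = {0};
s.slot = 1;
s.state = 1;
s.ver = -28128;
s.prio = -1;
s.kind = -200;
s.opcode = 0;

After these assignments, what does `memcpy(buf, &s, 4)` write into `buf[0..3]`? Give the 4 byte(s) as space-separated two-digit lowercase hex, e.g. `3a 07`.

slot (1b) val=1 bits=0x1 at bit 0: 0x00000001
state (2b) val=1 bits=0x1 at bit 1: 0x00000003
ver (17b) val=-28128 bits=0x19220 at bit 3: 0x000c9103
prio (2b) val=-1 bits=0x3 at bit 20: 0x003c9103
kind (9b) val=-200 bits=0x138 at bit 22: 0x4e3c9103
opcode (1b) val=0 bits=0x0 at bit 31: 0x4e3c9103
word = 0x4e3c9103 → little-endian bytes:
  [0]=0x03  [1]=0x91  [2]=0x3c  [3]=0x4e

03 91 3c 4e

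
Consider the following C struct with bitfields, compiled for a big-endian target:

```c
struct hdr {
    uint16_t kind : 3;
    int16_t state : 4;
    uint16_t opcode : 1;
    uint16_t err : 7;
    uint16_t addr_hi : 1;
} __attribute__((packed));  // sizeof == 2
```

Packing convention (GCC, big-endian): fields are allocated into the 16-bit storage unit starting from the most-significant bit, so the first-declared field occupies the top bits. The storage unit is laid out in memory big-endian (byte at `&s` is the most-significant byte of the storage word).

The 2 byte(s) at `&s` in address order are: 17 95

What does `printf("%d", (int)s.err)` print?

74

[0]=0x17 [1]=0x95 (big-endian) → word 0x1795
kind:3 @ bit 13 → (0x1795>>13)&0x7 = 0x0
state:4 @ bit 9 → (0x1795>>9)&0xf = 0xb
opcode:1 @ bit 8 → (0x1795>>8)&0x1 = 0x1
err:7 @ bit 1 → (0x1795>>1)&0x7f = 0x4a  ←
addr_hi:1 @ bit 0 → (0x1795>>0)&0x1 = 0x1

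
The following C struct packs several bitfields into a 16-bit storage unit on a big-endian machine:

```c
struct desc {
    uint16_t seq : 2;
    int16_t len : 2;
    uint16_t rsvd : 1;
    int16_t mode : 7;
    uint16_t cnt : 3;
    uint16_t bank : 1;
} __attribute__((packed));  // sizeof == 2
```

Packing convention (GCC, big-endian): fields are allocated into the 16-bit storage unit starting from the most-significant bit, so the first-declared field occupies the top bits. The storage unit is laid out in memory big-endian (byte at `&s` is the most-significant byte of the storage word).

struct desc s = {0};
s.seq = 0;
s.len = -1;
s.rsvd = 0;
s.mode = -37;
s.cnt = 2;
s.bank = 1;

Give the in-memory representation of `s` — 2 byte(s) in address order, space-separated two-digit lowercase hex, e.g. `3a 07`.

seq:2 = 0 → 0x0 << 14 → word 0x0000
len:2 = -1 → 0x3 << 12 → word 0x3000
rsvd:1 = 0 → 0x0 << 11 → word 0x3000
mode:7 = -37 → 0x5b << 4 → word 0x35b0
cnt:3 = 2 → 0x2 << 1 → word 0x35b4
bank:1 = 1 → 0x1 << 0 → word 0x35b5
word = 0x35b5 → big-endian bytes:
  [0]=0x35  [1]=0xb5

35 b5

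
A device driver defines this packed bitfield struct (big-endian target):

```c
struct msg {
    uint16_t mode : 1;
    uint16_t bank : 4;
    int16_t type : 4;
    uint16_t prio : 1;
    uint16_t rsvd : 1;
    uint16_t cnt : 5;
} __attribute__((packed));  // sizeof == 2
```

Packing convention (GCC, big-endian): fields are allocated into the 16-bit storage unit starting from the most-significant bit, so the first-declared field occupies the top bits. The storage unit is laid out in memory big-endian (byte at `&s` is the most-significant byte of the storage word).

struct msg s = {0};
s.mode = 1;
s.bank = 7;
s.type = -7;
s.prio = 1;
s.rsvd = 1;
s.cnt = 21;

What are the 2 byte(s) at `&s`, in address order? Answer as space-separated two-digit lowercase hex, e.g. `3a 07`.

mode:1 = 1 → 0x1 << 15 → word 0x8000
bank:4 = 7 → 0x7 << 11 → word 0xb800
type:4 = -7 → 0x9 << 7 → word 0xbc80
prio:1 = 1 → 0x1 << 6 → word 0xbcc0
rsvd:1 = 1 → 0x1 << 5 → word 0xbce0
cnt:5 = 21 → 0x15 << 0 → word 0xbcf5
word = 0xbcf5 → big-endian bytes:
  [0]=0xbc  [1]=0xf5

bc f5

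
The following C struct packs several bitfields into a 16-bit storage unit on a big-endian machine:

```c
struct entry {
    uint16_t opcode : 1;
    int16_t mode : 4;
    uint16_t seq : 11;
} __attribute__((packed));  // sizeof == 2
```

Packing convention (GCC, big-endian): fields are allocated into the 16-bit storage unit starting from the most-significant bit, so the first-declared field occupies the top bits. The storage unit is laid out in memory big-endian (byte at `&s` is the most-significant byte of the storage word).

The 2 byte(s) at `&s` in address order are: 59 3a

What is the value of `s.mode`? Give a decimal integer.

[0]=0x59 [1]=0x3a (big-endian) → word 0x593a
opcode:1 @ bit 15 → (0x593a>>15)&0x1 = 0x0
mode:4 @ bit 11 → (0x593a>>11)&0xf = 0xb  ←
seq:11 @ bit 0 → (0x593a>>0)&0x7ff = 0x13a
mode signed 4b, MSB=1: 11 - 16 = -5

-5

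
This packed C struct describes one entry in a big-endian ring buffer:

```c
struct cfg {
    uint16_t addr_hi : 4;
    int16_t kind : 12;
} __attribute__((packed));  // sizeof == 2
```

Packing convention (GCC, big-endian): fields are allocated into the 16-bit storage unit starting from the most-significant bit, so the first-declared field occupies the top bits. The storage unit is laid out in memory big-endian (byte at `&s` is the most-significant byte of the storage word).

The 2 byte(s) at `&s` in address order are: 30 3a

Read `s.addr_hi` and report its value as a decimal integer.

3

[0]=0x30 [1]=0x3a (big-endian) → word 0x303a
addr_hi [12+:4] = (word>>12) & 0xf = 3  ←
kind [0+:12] = (word>>0) & 0xfff = 58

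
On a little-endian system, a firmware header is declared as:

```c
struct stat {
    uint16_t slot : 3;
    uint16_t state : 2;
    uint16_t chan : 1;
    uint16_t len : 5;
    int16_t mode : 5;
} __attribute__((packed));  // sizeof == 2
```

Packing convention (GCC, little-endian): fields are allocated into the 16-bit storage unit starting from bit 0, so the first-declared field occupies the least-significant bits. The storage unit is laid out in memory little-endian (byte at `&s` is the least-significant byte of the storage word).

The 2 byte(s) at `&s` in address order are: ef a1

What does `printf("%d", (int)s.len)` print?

7

[0]=0xef [1]=0xa1 (little-endian) → word 0xa1ef
slot [0+:3] = (word>>0) & 0x7 = 7
state [3+:2] = (word>>3) & 0x3 = 1
chan [5+:1] = (word>>5) & 0x1 = 1
len [6+:5] = (word>>6) & 0x1f = 7  ←
mode [11+:5] = (word>>11) & 0x1f = 20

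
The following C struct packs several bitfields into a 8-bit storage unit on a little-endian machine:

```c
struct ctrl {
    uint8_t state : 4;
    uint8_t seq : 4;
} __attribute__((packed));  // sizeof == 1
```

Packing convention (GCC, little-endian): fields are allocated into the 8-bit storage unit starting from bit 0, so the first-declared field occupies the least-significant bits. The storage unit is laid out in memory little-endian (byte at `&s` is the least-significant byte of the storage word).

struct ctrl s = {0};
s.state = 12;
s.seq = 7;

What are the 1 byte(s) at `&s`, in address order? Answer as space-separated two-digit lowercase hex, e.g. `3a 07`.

7c

state (4b) val=12 bits=0xc at bit 0: 0x0c
seq (4b) val=7 bits=0x7 at bit 4: 0x7c
word = 0x7c → little-endian bytes:
  [0]=0x7c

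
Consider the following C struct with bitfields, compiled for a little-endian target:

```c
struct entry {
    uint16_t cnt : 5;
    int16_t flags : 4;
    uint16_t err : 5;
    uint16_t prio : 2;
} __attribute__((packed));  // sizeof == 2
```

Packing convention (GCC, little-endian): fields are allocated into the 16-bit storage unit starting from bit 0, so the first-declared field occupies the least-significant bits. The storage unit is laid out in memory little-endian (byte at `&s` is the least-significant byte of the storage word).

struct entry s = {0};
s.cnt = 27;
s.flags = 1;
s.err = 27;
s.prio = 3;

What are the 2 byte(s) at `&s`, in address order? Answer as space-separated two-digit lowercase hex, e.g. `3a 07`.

cnt (5b) val=27 bits=0x1b at bit 0: 0x001b
flags (4b) val=1 bits=0x1 at bit 5: 0x003b
err (5b) val=27 bits=0x1b at bit 9: 0x363b
prio (2b) val=3 bits=0x3 at bit 14: 0xf63b
word = 0xf63b → little-endian bytes:
  [0]=0x3b  [1]=0xf6

3b f6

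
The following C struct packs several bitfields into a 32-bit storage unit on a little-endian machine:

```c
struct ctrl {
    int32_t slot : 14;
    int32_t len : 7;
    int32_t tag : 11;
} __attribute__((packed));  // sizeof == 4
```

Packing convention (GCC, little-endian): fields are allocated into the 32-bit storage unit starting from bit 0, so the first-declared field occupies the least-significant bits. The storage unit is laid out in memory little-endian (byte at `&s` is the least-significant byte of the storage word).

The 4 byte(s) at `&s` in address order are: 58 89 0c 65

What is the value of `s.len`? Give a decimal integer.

[0]=0x58 [1]=0x89 [2]=0x0c [3]=0x65 (little-endian) → word 0x650c8958
slot:14 @ bit 0 → (0x650c8958>>0)&0x3fff = 0x958
len:7 @ bit 14 → (0x650c8958>>14)&0x7f = 0x32  ←
tag:11 @ bit 21 → (0x650c8958>>21)&0x7ff = 0x328
len signed 7b, MSB=0: value = 50

50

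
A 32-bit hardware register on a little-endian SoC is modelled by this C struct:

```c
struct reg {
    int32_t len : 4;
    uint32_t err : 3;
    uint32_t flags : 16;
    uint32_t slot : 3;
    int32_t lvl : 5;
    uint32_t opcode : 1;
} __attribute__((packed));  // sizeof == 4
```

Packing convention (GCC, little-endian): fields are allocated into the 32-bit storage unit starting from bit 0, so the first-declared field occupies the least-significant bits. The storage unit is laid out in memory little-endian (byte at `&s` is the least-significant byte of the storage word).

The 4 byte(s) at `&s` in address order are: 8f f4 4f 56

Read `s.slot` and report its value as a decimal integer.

[0]=0x8f [1]=0xf4 [2]=0x4f [3]=0x56 (little-endian) → word 0x564ff48f
len [0+:4] = (word>>0) & 0xf = 15
err [4+:3] = (word>>4) & 0x7 = 0
flags [7+:16] = (word>>7) & 0xffff = 40937
slot [23+:3] = (word>>23) & 0x7 = 4  ←
lvl [26+:5] = (word>>26) & 0x1f = 21
opcode [31+:1] = (word>>31) & 0x1 = 0

4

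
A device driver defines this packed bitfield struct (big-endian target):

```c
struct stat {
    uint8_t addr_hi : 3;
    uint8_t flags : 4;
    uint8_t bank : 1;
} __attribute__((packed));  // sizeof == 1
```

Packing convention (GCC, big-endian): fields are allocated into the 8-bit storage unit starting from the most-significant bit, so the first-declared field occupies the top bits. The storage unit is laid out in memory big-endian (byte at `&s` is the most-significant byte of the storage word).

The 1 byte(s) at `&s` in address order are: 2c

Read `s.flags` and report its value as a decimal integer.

6

[0]=0x2c (big-endian) → word 0x2c
addr_hi:3 @ bit 5 → (0x2c>>5)&0x7 = 0x1
flags:4 @ bit 1 → (0x2c>>1)&0xf = 0x6  ←
bank:1 @ bit 0 → (0x2c>>0)&0x1 = 0x0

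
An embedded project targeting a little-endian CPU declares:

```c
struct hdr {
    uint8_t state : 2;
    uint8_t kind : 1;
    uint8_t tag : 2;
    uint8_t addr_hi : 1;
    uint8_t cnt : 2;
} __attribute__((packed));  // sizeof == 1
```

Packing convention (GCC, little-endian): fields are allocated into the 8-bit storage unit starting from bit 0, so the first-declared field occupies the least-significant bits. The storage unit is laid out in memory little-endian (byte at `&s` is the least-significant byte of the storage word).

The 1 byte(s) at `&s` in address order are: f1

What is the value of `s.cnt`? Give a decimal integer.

[0]=0xf1 (little-endian) → word 0xf1
state [0+:2] = (word>>0) & 0x3 = 1
kind [2+:1] = (word>>2) & 0x1 = 0
tag [3+:2] = (word>>3) & 0x3 = 2
addr_hi [5+:1] = (word>>5) & 0x1 = 1
cnt [6+:2] = (word>>6) & 0x3 = 3  ←

3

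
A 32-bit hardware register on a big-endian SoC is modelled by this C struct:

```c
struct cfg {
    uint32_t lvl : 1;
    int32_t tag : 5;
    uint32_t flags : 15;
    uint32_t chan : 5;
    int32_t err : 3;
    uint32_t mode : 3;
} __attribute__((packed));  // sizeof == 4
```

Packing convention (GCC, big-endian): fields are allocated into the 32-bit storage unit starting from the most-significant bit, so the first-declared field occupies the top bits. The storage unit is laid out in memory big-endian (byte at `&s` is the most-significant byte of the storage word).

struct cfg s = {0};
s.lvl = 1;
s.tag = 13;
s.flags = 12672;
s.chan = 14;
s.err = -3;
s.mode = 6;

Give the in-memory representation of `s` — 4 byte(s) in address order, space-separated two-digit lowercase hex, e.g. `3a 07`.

b5 8c 03 ae

lvl:1 = 1 → 0x1 << 31 → word 0x80000000
tag:5 = 13 → 0xd << 26 → word 0xb4000000
flags:15 = 12672 → 0x3180 << 11 → word 0xb58c0000
chan:5 = 14 → 0xe << 6 → word 0xb58c0380
err:3 = -3 → 0x5 << 3 → word 0xb58c03a8
mode:3 = 6 → 0x6 << 0 → word 0xb58c03ae
word = 0xb58c03ae → big-endian bytes:
  [0]=0xb5  [1]=0x8c  [2]=0x03  [3]=0xae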